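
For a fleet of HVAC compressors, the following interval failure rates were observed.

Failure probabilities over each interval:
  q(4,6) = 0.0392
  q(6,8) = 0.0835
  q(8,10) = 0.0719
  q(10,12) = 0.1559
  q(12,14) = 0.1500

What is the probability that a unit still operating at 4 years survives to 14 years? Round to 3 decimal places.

0.586

Survival from 4 to 14 is the product of surviving each interval: (1 − 0.0392) × (1 − 0.0835) × (1 − 0.0719) × (1 − 0.1559) × (1 − 0.1500).
= 0.9608 × 0.9165 × 0.9281 × 0.8441 × 0.8500 = 0.586372.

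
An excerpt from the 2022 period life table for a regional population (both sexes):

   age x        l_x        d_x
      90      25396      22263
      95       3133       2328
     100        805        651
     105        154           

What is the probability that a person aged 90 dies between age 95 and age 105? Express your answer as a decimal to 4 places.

We want 5|10q90 = (l_95 − l_105)/l_90.
This is the probability of reaching 95 but not 105, conditional on being alive at 90: (l_95 − l_105) / l_90.
= (3133 − 154) / 25396 = 2979 / 25396 = 0.117302.

0.1173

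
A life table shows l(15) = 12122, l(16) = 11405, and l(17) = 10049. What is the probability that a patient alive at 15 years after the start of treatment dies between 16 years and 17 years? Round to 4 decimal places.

This is the probability of reaching 16 but not 17, conditional on being alive at 15: (l(16) − l(17)) / l(15).
= (11405 − 10049) / 12122 = 1356 / 12122 = 0.111863.

0.1119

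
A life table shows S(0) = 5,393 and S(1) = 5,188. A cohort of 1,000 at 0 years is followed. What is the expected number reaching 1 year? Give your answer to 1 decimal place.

The relevant probability is 5,188/5,393 = 0.961988.
Expected number = 1,000 × 0.961988 = 962.0.

962.0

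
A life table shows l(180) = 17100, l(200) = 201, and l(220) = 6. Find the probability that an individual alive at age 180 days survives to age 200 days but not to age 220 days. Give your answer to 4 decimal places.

This is the probability of reaching 200 but not 220, conditional on being alive at 180: (l(200) − l(220)) / l(180).
= (201 − 6) / 17100 = 195 / 17100 = 0.011404.

0.0114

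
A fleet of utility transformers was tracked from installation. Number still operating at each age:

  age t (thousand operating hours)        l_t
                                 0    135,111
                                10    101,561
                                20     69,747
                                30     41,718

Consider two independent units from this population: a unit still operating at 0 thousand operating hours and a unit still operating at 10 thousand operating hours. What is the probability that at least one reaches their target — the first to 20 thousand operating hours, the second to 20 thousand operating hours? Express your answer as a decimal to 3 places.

p₁ = l_20/l_0 = 69,747/135,111 = 0.516220; p₂ = l_20/l_10 = 69,747/101,561 = 0.686750.
P(at least one) = 1 − (1−p₁)(1−p₂) = 1 − 0.483780 × 0.313250 = 0.848456.

0.848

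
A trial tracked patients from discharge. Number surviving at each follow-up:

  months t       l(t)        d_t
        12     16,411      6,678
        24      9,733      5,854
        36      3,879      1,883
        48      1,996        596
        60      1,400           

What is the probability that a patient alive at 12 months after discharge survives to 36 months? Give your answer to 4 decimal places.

0.2364

The conditional survival probability is l(36)/l(12) = 3,879/16,411 = 0.236366.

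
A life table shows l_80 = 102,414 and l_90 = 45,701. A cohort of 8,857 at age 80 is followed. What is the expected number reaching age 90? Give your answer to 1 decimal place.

The relevant probability is 45,701/102,414 = 0.446238.
Expected number = 8,857 × 0.446238 = 3952.3.

3952.3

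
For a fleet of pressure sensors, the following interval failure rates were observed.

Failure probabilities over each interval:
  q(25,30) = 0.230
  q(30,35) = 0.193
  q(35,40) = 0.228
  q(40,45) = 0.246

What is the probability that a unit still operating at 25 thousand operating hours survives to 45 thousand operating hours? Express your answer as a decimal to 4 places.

0.3617

The overall survival probability is (1 − 0.230) × (1 − 0.193) × (1 − 0.228) × (1 − 0.246).
= 0.770 × 0.807 × 0.772 × 0.754 = 0.361704.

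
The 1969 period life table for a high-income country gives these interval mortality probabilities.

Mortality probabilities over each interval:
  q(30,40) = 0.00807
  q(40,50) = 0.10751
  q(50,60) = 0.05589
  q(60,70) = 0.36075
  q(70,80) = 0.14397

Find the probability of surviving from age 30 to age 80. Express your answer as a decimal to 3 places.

Chaining the interval survival probabilities: (1 − 0.00807) × (1 − 0.10751) × (1 − 0.05589) × (1 − 0.36075) × (1 − 0.14397).
= 0.99193 × 0.89249 × 0.94411 × 0.63925 × 0.85603 = 0.457369.

0.457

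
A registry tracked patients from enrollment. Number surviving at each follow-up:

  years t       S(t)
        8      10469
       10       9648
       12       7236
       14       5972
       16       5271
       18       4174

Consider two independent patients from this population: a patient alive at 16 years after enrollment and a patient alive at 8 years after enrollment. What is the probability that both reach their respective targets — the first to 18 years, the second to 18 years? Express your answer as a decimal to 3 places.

0.316

p₁ = S(18)/S(16) = 4174/5271 = 0.791880; p₂ = S(18)/S(8) = 4174/10469 = 0.398701.
P(both) = p₁ × p₂ = 0.791880 × 0.398701 = 0.315723.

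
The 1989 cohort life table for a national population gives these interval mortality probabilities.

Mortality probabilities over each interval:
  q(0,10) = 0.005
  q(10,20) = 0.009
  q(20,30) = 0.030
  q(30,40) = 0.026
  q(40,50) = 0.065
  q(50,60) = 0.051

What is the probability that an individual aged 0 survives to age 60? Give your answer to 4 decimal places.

The overall survival probability is (1 − 0.005) × (1 − 0.009) × (1 − 0.030) × (1 − 0.026) × (1 − 0.065) × (1 − 0.051).
= 0.995 × 0.991 × 0.970 × 0.974 × 0.935 × 0.949 = 0.826619.

0.8266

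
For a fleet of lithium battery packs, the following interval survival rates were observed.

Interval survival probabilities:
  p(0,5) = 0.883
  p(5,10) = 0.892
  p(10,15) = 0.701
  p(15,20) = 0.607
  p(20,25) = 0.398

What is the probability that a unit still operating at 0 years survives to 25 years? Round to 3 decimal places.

The overall survival probability is 0.883 × 0.892 × 0.701 × 0.607 × 0.398.
= 0.133388.

0.133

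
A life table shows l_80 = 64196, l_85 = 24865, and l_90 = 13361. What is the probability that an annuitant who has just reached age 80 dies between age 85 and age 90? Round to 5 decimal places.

0.17920

This is the probability of reaching 85 but not 90, conditional on being alive at 80: (l_85 − l_90) / l_80.
= (24865 − 13361) / 64196 = 11504 / 64196 = 0.179201.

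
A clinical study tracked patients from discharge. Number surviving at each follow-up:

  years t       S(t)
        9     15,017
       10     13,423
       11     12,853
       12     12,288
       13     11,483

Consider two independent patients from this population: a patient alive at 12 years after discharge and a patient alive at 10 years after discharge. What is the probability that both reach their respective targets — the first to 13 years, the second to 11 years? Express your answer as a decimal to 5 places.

0.89481

p₁ = S(13)/S(12) = 11,483/12,288 = 0.934489; p₂ = S(11)/S(10) = 12,853/13,423 = 0.957536.
P(both) = p₁ × p₂ = 0.934489 × 0.957536 = 0.894807.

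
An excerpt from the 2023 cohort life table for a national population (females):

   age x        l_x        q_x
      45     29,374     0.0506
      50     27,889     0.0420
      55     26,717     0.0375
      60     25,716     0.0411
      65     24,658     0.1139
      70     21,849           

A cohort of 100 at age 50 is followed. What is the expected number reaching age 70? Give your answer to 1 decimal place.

78.3

The relevant probability is 21,849/27,889 = 0.783427.
Expected number = 100 × 0.783427 = 78.3.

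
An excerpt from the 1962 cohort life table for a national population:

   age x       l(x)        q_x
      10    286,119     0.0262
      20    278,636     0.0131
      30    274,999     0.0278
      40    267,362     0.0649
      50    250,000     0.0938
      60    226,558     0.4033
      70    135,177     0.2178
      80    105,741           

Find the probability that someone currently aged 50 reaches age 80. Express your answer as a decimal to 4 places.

0.4230

The conditional survival probability is l(80)/l(50) = 105,741/250,000 = 0.422964.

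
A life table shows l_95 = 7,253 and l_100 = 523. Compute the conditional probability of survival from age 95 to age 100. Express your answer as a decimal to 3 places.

0.072

We want 5p95 = l_100/l_95.
The conditional survival probability is l_100/l_95 = 523/7,253 = 0.072108.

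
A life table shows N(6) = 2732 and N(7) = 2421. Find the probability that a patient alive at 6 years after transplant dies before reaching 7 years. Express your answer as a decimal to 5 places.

0.11384

P(die before 7 | alive at 6) = 1 − N(7)/N(6) = 1 − 2421/2732 = (311)/2732 = 0.113836.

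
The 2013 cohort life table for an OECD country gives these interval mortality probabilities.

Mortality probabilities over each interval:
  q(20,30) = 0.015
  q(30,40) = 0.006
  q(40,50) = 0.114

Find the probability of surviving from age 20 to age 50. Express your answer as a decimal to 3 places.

Survival from 20 to 50 is the product of surviving each interval: (1 − 0.015) × (1 − 0.006) × (1 − 0.114).
= 0.985 × 0.994 × 0.886 = 0.867474.

0.867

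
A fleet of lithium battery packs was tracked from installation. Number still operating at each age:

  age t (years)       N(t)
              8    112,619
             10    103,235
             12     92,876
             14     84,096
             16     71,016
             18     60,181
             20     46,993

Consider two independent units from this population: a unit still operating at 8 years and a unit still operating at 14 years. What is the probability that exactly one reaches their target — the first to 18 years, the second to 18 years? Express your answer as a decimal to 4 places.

0.4852

p₁ = N(18)/N(8) = 60,181/112,619 = 0.534377; p₂ = N(18)/N(14) = 60,181/84,096 = 0.715623.
P(exactly one) = p₁(1−p₂) + (1−p₁)p₂ = 0.151965 + 0.333211 = 0.485175.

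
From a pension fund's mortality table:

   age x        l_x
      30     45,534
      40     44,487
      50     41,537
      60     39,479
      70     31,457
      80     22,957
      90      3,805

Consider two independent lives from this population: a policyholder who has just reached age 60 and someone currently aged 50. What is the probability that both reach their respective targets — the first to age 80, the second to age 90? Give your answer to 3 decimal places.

0.053

p₁ = l_80/l_60 = 22,957/39,479 = 0.581499; p₂ = l_90/l_50 = 3,805/41,537 = 0.091605.
P(both) = p₁ × p₂ = 0.581499 × 0.091605 = 0.053268.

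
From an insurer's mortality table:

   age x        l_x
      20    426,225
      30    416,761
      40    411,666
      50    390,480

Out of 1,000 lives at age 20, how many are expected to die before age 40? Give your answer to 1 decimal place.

The relevant probability is 1 − 411,666/426,225 = 0.034158.
Expected number = 1,000 × 0.034158 = 34.2.

34.2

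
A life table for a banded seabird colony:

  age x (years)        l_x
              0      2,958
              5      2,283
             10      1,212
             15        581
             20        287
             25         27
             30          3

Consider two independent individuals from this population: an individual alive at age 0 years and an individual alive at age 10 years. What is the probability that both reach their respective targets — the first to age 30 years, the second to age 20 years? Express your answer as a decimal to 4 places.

p₁ = l_30/l_0 = 3/2,958 = 0.001014; p₂ = l_20/l_10 = 287/1,212 = 0.236799.
P(both) = p₁ × p₂ = 0.001014 × 0.236799 = 0.000240.

0.0002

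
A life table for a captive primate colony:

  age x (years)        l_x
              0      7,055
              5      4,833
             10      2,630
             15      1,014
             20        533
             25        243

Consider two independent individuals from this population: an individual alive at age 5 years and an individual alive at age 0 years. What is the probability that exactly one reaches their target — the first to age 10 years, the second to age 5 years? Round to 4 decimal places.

0.4837

p₁ = l_10/l_5 = 2,630/4,833 = 0.544175; p₂ = l_5/l_0 = 4,833/7,055 = 0.685046.
P(exactly one) = p₁(1−p₂) + (1−p₁)p₂ = 0.171390 + 0.312261 = 0.483651.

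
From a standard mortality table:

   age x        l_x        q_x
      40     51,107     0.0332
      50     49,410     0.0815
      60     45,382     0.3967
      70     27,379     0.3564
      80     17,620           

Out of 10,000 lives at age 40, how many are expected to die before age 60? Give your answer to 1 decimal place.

1120.2

The relevant probability is 1 − 45,382/51,107 = 0.112020.
Expected number = 10,000 × 0.112020 = 1120.2.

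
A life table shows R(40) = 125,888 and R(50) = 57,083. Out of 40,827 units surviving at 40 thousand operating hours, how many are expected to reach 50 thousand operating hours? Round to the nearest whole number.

18513

The relevant probability is 57,083/125,888 = 0.453443.
Expected number = 40,827 × 0.453443 = 18513.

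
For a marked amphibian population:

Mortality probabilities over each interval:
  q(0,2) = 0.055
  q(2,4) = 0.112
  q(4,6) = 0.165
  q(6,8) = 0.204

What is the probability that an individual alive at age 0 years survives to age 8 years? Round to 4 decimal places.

Chaining the interval survival probabilities: (1 − 0.055) × (1 − 0.112) × (1 − 0.165) × (1 − 0.204).
= 0.945 × 0.888 × 0.835 × 0.796 = 0.557756.

0.5578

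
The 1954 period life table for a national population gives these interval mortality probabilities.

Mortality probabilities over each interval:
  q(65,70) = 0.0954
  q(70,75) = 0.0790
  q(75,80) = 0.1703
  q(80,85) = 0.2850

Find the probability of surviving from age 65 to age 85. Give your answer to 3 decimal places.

0.494

The overall survival probability is (1 − 0.0954) × (1 − 0.0790) × (1 − 0.1703) × (1 − 0.2850).
= 0.9046 × 0.9210 × 0.8297 × 0.7150 = 0.494246.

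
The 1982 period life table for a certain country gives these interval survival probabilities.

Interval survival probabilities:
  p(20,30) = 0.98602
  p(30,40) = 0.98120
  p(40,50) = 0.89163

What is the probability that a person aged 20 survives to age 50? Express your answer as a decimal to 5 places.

0.86264

Survival from 20 to 50 is the product of surviving each interval: 0.98602 × 0.98120 × 0.89163.
= 0.862637.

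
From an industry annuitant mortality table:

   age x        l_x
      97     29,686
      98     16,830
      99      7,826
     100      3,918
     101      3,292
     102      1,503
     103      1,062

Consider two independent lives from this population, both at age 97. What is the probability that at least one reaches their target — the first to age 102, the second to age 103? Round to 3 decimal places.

0.085

p₁ = l_102/l_97 = 1,503/29,686 = 0.050630; p₂ = l_103/l_97 = 1,062/29,686 = 0.035774.
P(at least one) = 1 − (1−p₁)(1−p₂) = 1 − 0.949370 × 0.964226 = 0.084593.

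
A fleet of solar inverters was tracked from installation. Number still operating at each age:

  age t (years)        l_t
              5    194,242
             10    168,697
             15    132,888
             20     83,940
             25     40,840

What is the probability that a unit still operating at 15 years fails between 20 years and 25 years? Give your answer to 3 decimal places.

This is the probability of reaching 20 but not 25, conditional on being operational at 15: (l_20 − l_25) / l_15.
= (83,940 − 40,840) / 132,888 = 43,100 / 132,888 = 0.324333.

0.324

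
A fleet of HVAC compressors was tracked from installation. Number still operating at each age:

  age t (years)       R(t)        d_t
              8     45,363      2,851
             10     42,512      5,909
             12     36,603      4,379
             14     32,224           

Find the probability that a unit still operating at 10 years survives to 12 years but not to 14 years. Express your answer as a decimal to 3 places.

0.103

This is the probability of reaching 12 but not 14, conditional on being operational at 10: (R(12) − R(14)) / R(10).
= (36,603 − 32,224) / 42,512 = 4,379 / 42,512 = 0.103006.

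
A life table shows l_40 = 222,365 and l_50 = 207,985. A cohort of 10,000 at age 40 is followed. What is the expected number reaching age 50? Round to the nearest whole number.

The relevant probability is 207,985/222,365 = 0.935332.
Expected number = 10,000 × 0.935332 = 9353.

9353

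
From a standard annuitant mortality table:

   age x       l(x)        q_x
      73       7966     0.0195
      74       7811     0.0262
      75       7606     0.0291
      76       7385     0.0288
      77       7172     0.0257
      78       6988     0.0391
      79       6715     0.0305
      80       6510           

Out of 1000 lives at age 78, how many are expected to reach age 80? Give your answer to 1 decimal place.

The relevant probability is 6510/6988 = 0.931597.
Expected number = 1000 × 0.931597 = 931.6.

931.6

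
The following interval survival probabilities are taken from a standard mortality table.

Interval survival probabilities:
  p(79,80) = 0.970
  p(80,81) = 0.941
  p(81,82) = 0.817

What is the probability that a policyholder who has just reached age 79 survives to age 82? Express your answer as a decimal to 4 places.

0.7457

Chaining the interval survival probabilities: 0.970 × 0.941 × 0.817.
= 0.745733.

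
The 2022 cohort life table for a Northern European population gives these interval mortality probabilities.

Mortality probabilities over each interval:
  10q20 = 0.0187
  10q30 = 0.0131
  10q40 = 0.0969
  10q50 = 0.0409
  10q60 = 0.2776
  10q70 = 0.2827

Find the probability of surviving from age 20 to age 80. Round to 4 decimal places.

The overall survival probability is (1 − 0.0187) × (1 − 0.0131) × (1 − 0.0969) × (1 − 0.0409) × (1 − 0.2776) × (1 − 0.2827).
= 0.9813 × 0.9869 × 0.9031 × 0.9591 × 0.7224 × 0.7173 = 0.434664.

0.4347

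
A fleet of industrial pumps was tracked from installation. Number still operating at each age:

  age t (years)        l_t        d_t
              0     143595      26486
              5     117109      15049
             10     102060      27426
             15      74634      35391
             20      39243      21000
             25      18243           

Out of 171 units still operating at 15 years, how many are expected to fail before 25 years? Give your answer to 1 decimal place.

The relevant probability is 1 − 18243/74634 = 0.755567.
Expected number = 171 × 0.755567 = 129.2.

129.2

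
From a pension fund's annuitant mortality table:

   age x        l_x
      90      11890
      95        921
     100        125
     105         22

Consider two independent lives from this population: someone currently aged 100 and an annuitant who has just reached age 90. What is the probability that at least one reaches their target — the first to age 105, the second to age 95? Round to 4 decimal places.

p₁ = l_105/l_100 = 22/125 = 0.176000; p₂ = l_95/l_90 = 921/11890 = 0.077460.
P(at least one) = 1 − (1−p₁)(1−p₂) = 1 − 0.824000 × 0.922540 = 0.239827.

0.2398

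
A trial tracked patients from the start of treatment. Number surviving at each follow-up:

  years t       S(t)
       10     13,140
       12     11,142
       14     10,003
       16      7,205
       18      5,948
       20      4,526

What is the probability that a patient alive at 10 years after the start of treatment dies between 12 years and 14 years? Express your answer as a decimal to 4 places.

0.0867

This is the probability of reaching 12 but not 14, conditional on being alive at 10: (S(12) − S(14)) / S(10).
= (11,142 − 10,003) / 13,140 = 1,139 / 13,140 = 0.086682.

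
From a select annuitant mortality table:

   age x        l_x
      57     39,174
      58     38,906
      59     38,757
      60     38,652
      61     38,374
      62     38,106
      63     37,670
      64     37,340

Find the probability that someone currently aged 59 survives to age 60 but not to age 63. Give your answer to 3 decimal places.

0.025

This is the probability of reaching 60 but not 63, conditional on being alive at 59: (l_60 − l_63) / l_59.
= (38,652 − 37,670) / 38,757 = 982 / 38,757 = 0.025337.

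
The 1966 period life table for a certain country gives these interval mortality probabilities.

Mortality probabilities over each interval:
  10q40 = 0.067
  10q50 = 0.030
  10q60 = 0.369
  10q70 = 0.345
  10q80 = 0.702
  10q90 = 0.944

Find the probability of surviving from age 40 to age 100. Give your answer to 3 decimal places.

Survival from 40 to 100 is the product of surviving each interval: (1 − 0.067) × (1 − 0.030) × (1 − 0.369) × (1 − 0.345) × (1 − 0.702) × (1 − 0.944).
= 0.933 × 0.970 × 0.631 × 0.655 × 0.298 × 0.056 = 0.006242.

0.006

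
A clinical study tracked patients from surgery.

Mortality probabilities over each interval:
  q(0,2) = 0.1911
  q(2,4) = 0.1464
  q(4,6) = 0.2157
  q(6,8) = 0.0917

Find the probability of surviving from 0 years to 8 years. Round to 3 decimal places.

0.492

P(survive 0→8) = (1 − 0.1911) × (1 − 0.1464) × (1 − 0.2157) × (1 − 0.0917).
= 0.8089 × 0.8536 × 0.7843 × 0.9083 = 0.491882.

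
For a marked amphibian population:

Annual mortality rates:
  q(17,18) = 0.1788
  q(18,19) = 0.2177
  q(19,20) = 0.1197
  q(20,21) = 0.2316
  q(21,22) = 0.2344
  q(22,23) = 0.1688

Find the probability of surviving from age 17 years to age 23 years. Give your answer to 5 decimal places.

Survival from 17 to 23 is the product of surviving each interval: (1 − 0.1788) × (1 − 0.2177) × (1 − 0.1197) × (1 − 0.2316) × (1 − 0.2344) × (1 − 0.1688).
= 0.8212 × 0.7823 × 0.8803 × 0.7684 × 0.7656 × 0.8312 = 0.276534.

0.27653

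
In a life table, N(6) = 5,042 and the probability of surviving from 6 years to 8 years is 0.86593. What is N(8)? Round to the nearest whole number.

4366

N(8) = N(6) × p = 5,042 × 0.86593 = 4366.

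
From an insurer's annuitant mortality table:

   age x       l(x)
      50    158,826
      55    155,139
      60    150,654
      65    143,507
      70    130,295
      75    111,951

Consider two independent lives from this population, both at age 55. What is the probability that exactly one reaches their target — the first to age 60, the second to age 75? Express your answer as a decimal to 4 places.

p₁ = l(60)/l(55) = 150,654/155,139 = 0.971090; p₂ = l(75)/l(55) = 111,951/155,139 = 0.721617.
P(exactly one) = p₁(1−p₂) + (1−p₁)p₂ = 0.270335 + 0.020862 = 0.291197.

0.2912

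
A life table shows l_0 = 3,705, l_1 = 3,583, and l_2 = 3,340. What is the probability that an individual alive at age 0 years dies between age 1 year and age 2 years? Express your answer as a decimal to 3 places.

This is the probability of reaching 1 but not 2, conditional on being alive at 0: (l_1 − l_2) / l_0.
= (3,583 − 3,340) / 3,705 = 243 / 3,705 = 0.065587.

0.066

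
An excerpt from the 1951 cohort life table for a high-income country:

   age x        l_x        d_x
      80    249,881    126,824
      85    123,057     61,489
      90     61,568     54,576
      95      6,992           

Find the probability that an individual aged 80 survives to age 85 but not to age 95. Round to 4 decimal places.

0.4645

This is the probability of reaching 85 but not 95, conditional on being alive at 80: (l_85 − l_95) / l_80.
= (123,057 − 6,992) / 249,881 = 116,065 / 249,881 = 0.464481.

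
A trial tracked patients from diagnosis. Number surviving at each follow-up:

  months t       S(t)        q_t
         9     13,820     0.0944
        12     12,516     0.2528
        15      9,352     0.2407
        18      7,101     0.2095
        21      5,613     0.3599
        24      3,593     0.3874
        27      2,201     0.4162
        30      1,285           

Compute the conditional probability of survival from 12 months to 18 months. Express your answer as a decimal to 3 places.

0.567

The conditional survival probability is S(18)/S(12) = 7,101/12,516 = 0.567354.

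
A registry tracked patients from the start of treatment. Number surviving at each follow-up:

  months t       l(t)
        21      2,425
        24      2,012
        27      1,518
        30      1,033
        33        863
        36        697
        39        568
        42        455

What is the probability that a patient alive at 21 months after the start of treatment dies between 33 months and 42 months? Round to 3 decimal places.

0.168

This is the probability of reaching 33 but not 42, conditional on being alive at 21: (l(33) − l(42)) / l(21).
= (863 − 455) / 2,425 = 408 / 2,425 = 0.168247.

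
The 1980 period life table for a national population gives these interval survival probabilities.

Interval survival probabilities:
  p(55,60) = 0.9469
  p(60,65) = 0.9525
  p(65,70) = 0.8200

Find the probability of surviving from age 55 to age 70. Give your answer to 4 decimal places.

0.7396

P(survive 55→70) = 0.9469 × 0.9525 × 0.8200.
= 0.739576.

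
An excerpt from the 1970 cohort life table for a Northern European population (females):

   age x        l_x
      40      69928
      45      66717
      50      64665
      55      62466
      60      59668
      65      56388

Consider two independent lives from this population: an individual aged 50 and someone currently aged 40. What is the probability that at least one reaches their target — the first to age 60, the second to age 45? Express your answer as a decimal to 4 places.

0.9965

p₁ = l_60/l_50 = 59668/64665 = 0.922725; p₂ = l_45/l_40 = 66717/69928 = 0.954081.
P(at least one) = 1 − (1−p₁)(1−p₂) = 1 − 0.077275 × 0.045919 = 0.996452.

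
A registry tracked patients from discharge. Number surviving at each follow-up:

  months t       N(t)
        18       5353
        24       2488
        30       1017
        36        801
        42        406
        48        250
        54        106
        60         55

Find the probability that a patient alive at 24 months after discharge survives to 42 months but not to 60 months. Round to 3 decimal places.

This is the probability of reaching 42 but not 60, conditional on being alive at 24: (N(42) − N(60)) / N(24).
= (406 − 55) / 2488 = 351 / 2488 = 0.141077.

0.141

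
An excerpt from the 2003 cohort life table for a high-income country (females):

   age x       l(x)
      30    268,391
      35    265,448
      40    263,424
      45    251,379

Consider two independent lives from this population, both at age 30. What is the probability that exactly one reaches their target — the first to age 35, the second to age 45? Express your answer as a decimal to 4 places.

p₁ = l(35)/l(30) = 265,448/268,391 = 0.989035; p₂ = l(45)/l(30) = 251,379/268,391 = 0.936615.
P(exactly one) = p₁(1−p₂) + (1−p₁)p₂ = 0.062690 + 0.010270 = 0.072960.

0.0730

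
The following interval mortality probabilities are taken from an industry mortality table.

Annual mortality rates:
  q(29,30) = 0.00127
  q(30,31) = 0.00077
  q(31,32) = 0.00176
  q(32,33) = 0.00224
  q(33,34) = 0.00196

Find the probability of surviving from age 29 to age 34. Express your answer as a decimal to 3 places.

The overall survival probability is (1 − 0.00127) × (1 − 0.00077) × (1 − 0.00176) × (1 − 0.00224) × (1 − 0.00196).
= 0.99873 × 0.99923 × 0.99824 × 0.99776 × 0.99804 = 0.992025.

0.992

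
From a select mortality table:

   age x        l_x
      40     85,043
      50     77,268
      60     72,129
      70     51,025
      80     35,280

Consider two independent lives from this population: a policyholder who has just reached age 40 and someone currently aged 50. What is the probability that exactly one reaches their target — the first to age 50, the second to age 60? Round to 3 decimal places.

0.146

p₁ = l_50/l_40 = 77,268/85,043 = 0.908576; p₂ = l_60/l_50 = 72,129/77,268 = 0.933491.
P(exactly one) = p₁(1−p₂) + (1−p₁)p₂ = 0.060428 + 0.085343 = 0.145772.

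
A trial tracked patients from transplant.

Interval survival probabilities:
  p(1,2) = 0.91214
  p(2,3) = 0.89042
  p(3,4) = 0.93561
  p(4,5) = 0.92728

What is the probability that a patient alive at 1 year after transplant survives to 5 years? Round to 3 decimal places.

The overall survival probability is 0.91214 × 0.89042 × 0.93561 × 0.92728.
= 0.704632.

0.705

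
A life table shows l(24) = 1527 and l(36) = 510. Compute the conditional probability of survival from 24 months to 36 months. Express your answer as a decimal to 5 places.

0.33399

The conditional survival probability is l(36)/l(24) = 510/1527 = 0.333988.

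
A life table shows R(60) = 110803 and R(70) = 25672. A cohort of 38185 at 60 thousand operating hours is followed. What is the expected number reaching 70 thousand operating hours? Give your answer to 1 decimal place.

The relevant probability is 25672/110803 = 0.231690.
Expected number = 38185 × 0.231690 = 8847.1.

8847.1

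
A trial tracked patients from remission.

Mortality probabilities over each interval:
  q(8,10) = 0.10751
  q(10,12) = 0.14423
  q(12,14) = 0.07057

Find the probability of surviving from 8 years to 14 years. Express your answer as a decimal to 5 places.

P(survive 8→14) = (1 − 0.10751) × (1 − 0.14423) × (1 − 0.07057).
= 0.89249 × 0.85577 × 0.92943 = 0.709867.

0.70987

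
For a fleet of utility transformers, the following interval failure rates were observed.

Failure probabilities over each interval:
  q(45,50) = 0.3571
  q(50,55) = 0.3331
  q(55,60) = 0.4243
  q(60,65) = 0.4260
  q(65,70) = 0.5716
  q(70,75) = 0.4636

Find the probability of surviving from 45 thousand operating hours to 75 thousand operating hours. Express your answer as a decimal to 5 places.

0.03256

P(survive 45→75) = (1 − 0.3571) × (1 − 0.3331) × (1 − 0.4243) × (1 − 0.4260) × (1 − 0.5716) × (1 − 0.4636).
= 0.6429 × 0.6669 × 0.5757 × 0.5740 × 0.4284 × 0.5364 = 0.032557.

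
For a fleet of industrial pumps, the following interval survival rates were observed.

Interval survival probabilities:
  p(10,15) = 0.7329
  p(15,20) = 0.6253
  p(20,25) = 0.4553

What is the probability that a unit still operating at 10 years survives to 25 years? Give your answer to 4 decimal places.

Chaining the interval survival probabilities: 0.7329 × 0.6253 × 0.4553.
= 0.208656.

0.2087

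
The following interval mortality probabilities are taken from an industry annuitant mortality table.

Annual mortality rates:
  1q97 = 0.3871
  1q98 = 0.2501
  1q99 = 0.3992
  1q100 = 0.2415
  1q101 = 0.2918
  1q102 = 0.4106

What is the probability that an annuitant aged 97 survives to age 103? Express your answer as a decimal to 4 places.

0.0874

The overall survival probability is (1 − 0.3871) × (1 − 0.2501) × (1 − 0.3992) × (1 − 0.2415) × (1 − 0.2918) × (1 − 0.4106).
= 0.6129 × 0.7499 × 0.6008 × 0.7585 × 0.7082 × 0.5894 = 0.087427.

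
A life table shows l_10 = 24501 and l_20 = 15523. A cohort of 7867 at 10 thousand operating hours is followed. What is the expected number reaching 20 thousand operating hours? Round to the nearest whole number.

The relevant probability is 15523/24501 = 0.633566.
Expected number = 7867 × 0.633566 = 4984.

4984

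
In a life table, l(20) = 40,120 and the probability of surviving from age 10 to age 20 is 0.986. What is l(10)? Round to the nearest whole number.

l(10) = l(20) / p = 40,120 / 0.986 = 40690.

40690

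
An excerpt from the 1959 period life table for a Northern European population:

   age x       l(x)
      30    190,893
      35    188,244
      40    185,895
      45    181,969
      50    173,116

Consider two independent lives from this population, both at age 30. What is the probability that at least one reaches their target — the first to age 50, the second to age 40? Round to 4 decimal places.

0.9976

p₁ = l(50)/l(30) = 173,116/190,893 = 0.906875; p₂ = l(40)/l(30) = 185,895/190,893 = 0.973818.
P(at least one) = 1 − (1−p₁)(1−p₂) = 1 − 0.093125 × 0.026182 = 0.997562.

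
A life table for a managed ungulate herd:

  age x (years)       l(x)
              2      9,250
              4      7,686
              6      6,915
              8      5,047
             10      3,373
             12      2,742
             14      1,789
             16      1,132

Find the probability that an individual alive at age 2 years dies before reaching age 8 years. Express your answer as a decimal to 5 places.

P(die before 8 | alive at 2) = 1 − l(8)/l(2) = 1 − 5,047/9,250 = (4,203)/9,250 = 0.454378.

0.45438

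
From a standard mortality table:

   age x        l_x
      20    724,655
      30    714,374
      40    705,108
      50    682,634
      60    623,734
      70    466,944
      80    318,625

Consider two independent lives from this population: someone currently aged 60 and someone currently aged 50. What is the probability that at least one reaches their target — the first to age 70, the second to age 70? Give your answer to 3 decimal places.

0.921

p₁ = l_70/l_60 = 466,944/623,734 = 0.748627; p₂ = l_70/l_50 = 466,944/682,634 = 0.684033.
P(at least one) = 1 − (1−p₁)(1−p₂) = 1 − 0.251373 × 0.315967 = 0.920574.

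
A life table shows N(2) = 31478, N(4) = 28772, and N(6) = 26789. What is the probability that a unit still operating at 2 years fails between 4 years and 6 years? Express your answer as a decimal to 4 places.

0.0630

This is the probability of reaching 4 but not 6, conditional on being operational at 2: (N(4) − N(6)) / N(2).
= (28772 − 26789) / 31478 = 1983 / 31478 = 0.062996.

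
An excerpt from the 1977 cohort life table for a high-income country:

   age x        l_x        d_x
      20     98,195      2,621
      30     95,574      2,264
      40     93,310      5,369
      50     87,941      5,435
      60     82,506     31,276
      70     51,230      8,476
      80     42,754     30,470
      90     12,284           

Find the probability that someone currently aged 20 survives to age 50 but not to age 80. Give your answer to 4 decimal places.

We want 30|30q20 = (l_50 − l_80)/l_20.
This is the probability of reaching 50 but not 80, conditional on being alive at 20: (l_50 − l_80) / l_20.
= (87,941 − 42,754) / 98,195 = 45,187 / 98,195 = 0.460176.

0.4602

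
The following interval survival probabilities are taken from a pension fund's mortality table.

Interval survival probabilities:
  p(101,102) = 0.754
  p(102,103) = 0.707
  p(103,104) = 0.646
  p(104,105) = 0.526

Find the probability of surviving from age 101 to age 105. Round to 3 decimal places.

Chaining the interval survival probabilities: 0.754 × 0.707 × 0.646 × 0.526.
= 0.181138.

0.181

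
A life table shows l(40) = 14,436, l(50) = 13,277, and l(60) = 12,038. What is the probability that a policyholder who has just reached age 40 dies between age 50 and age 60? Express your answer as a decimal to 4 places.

This is the probability of reaching 50 but not 60, conditional on being alive at 40: (l(50) − l(60)) / l(40).
= (13,277 − 12,038) / 14,436 = 1,239 / 14,436 = 0.085827.

0.0858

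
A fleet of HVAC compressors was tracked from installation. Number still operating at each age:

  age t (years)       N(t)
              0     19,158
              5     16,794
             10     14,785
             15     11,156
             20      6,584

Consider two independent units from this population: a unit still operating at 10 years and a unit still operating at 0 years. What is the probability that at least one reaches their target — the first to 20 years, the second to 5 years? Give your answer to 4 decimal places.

p₁ = N(20)/N(10) = 6,584/14,785 = 0.445316; p₂ = N(5)/N(0) = 16,794/19,158 = 0.876605.
P(at least one) = 1 − (1−p₁)(1−p₂) = 1 − 0.554684 × 0.123395 = 0.931555.

0.9316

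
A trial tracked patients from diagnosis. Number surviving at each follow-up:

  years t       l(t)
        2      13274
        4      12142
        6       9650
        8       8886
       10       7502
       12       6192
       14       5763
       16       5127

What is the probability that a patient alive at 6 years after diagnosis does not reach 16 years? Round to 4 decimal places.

P(die before 16 | alive at 6) = 1 − l(16)/l(6) = 1 − 5127/9650 = (4523)/9650 = 0.468705.

0.4687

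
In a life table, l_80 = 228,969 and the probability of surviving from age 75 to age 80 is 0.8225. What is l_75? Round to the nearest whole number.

278382

l_75 = l_80 / p = 228,969 / 0.8225 = 278382.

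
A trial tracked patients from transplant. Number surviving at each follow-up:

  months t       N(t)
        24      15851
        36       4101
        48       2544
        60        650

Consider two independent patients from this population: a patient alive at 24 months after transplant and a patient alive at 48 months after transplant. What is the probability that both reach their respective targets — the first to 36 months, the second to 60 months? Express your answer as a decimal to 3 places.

p₁ = N(36)/N(24) = 4101/15851 = 0.258722; p₂ = N(60)/N(48) = 650/2544 = 0.255503.
P(both) = p₁ × p₂ = 0.258722 × 0.255503 = 0.066104.

0.066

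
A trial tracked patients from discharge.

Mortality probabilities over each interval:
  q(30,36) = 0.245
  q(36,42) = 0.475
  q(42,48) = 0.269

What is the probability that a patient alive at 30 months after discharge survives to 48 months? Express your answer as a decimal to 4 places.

Chaining the interval survival probabilities: (1 − 0.245) × (1 − 0.475) × (1 − 0.269).
= 0.755 × 0.525 × 0.731 = 0.289750.

0.2898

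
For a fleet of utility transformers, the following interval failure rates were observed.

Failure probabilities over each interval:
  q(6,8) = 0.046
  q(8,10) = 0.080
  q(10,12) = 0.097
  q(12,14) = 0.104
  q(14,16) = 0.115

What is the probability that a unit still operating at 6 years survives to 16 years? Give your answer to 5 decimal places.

0.62846

P(survive 6→16) = (1 − 0.046) × (1 − 0.080) × (1 − 0.097) × (1 − 0.104) × (1 − 0.115).
= 0.954 × 0.920 × 0.903 × 0.896 × 0.885 = 0.628457.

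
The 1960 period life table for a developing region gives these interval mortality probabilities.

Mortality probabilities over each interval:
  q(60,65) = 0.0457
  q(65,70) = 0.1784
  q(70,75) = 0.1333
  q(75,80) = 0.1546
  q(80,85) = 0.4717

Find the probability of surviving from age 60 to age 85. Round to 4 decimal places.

Survival from 60 to 85 is the product of surviving each interval: (1 − 0.0457) × (1 − 0.1784) × (1 − 0.1333) × (1 − 0.1546) × (1 − 0.4717).
= 0.9543 × 0.8216 × 0.8667 × 0.8454 × 0.5283 = 0.303499.

0.3035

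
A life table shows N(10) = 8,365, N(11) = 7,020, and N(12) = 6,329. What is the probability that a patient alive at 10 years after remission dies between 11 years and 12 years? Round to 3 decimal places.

0.083

This is the probability of reaching 11 but not 12, conditional on being alive at 10: (N(11) − N(12)) / N(10).
= (7,020 − 6,329) / 8,365 = 691 / 8,365 = 0.082606.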